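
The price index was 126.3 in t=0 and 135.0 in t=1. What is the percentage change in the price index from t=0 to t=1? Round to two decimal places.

Change = (135.0 − 126.3) / 126.3 × 100
       = 8.7 / 126.3 × 100 = 6.8884%

6.89%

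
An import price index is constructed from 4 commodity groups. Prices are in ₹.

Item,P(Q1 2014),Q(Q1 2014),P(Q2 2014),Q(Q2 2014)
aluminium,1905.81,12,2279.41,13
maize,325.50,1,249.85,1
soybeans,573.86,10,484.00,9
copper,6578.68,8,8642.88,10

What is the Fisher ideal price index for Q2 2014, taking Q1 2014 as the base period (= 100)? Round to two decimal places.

125.09

Laspeyres component (base-period weights):
ΣP(Q2 2014)Q(Q1 2014) = 2279.41×12 + 249.85×1 + 484.00×10 + 8642.88×8 = 27352.92 + 249.85 + 4840 + 69143.04 = 101585.81
ΣP(Q1 2014)Q(Q1 2014) = 1905.81×12 + 325.50×1 + 573.86×10 + 6578.68×8 = 22869.72 + 325.5 + 5738.6 + 52629.44 = 81563.26
L = 101585.81 / 81563.26 × 100 = 124.5485
Paasche component (current-period weights):
ΣP(Q2 2014)Q(Q2 2014) = 2279.41×13 + 249.85×1 + 484.00×9 + 8642.88×10 = 29632.33 + 249.85 + 4356 + 86428.8 = 120666.98
ΣP(Q1 2014)Q(Q2 2014) = 1905.81×13 + 325.50×1 + 573.86×9 + 6578.68×10 = 24775.53 + 325.5 + 5164.74 + 65786.8 = 96052.57
P = 120666.98 / 96052.57 × 100 = 125.6260
Fisher = √(L × P) = √(124.5485 × 125.6260) = 125.0861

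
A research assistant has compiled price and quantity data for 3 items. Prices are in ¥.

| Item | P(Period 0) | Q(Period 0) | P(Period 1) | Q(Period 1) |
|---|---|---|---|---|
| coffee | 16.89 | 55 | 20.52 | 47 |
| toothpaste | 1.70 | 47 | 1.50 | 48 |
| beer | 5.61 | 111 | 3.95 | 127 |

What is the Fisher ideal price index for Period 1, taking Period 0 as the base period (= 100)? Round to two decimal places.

98.60

Laspeyres component (base-period weights):
ΣP(Period 1)Q(Period 0) = 20.52×55 + 1.50×47 + 3.95×111 = 1128.6 + 70.5 + 438.45 = 1637.55
ΣP(Period 0)Q(Period 0) = 16.89×55 + 1.70×47 + 5.61×111 = 928.95 + 79.9 + 622.71 = 1631.56
L = 1637.55 / 1631.56 × 100 = 100.3671
Paasche component (current-period weights):
ΣP(Period 1)Q(Period 1) = 20.52×47 + 1.50×48 + 3.95×127 = 964.44 + 72 + 501.65 = 1538.09
ΣP(Period 0)Q(Period 1) = 16.89×47 + 1.70×48 + 5.61×127 = 793.83 + 81.6 + 712.47 = 1587.9
P = 1538.09 / 1587.9 × 100 = 96.8632
Fisher = √(L × P) = √(100.3671 × 96.8632) = 98.5996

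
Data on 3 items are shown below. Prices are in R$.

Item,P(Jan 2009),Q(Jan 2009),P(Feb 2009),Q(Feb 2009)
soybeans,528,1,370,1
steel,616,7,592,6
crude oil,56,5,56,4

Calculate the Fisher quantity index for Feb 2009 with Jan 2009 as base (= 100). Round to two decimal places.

86.68

Laspeyres component (base-period weights):
ΣP(Jan 2009)Q(Feb 2009) = 528×1 + 616×6 + 56×4 = 528 + 3696 + 224 = 4448
ΣP(Jan 2009)Q(Jan 2009) = 528×1 + 616×7 + 56×5 = 528 + 4312 + 280 = 5120
L = 4448 / 5120 × 100 = 86.8750
Paasche component (current-period weights):
ΣP(Feb 2009)Q(Feb 2009) = 370×1 + 592×6 + 56×4 = 370 + 3552 + 224 = 4146
ΣP(Feb 2009)Q(Jan 2009) = 370×1 + 592×7 + 56×5 = 370 + 4144 + 280 = 4794
P = 4146 / 4794 × 100 = 86.4831
Fisher = √(L × P) = √(86.8750 × 86.4831) = 86.6788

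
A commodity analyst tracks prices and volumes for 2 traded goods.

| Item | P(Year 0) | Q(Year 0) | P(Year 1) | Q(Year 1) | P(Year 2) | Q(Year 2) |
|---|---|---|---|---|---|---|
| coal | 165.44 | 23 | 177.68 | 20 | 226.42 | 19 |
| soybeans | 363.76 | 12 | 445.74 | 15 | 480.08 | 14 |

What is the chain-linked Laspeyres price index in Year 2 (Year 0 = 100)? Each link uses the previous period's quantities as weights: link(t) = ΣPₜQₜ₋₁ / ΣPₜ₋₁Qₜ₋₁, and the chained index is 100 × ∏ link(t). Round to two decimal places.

Link Year 0→Year 1:
ΣP(Year 1)Q(Year 0) = 177.68×23 + 445.74×12 = 4086.64 + 5348.88 = 9435.52
ΣP(Year 0)Q(Year 0) = 165.44×23 + 363.76×12 = 3805.12 + 4365.12 = 8170.24
link = 9435.52/8170.24 = 1.154864
Link Year 1→Year 2:
ΣP(Year 2)Q(Year 1) = 226.42×20 + 480.08×15 = 4528.4 + 7201.2 = 11729.6
ΣP(Year 1)Q(Year 1) = 177.68×20 + 445.74×15 = 3553.6 + 6686.1 = 10239.7
link = 11729.6/10239.7 = 1.145502
Chained index = 100 × 1.154864 × 1.145502 = 132.2900

132.29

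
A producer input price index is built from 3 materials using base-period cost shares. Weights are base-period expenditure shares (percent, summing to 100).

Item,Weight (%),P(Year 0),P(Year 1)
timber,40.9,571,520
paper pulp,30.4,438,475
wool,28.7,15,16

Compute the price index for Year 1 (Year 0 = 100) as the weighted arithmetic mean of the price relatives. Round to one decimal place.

timber: 40.9 × (520/571) = 40.9 × 0.910683 = 37.2469
paper pulp: 30.4 × (475/438) = 30.4 × 1.084475 = 32.9680
wool: 28.7 × (16/15) = 28.7 × 1.066667 = 30.6133
Index = Σ wᵢ·(p₁ᵢ/p₀ᵢ) = 37.2469 + 32.9680 + 30.6133 = 100.8283

100.8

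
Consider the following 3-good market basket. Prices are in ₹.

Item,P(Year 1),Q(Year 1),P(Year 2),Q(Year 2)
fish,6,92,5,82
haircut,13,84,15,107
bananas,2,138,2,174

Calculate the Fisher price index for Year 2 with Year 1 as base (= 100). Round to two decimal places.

104.93

Laspeyres component (base-period weights):
ΣP(Year 2)Q(Year 1) = 5×92 + 15×84 + 2×138 = 460 + 1260 + 276 = 1996
ΣP(Year 1)Q(Year 1) = 6×92 + 13×84 + 2×138 = 552 + 1092 + 276 = 1920
L = 1996 / 1920 × 100 = 103.9583
Paasche component (current-period weights):
ΣP(Year 2)Q(Year 2) = 5×82 + 15×107 + 2×174 = 410 + 1605 + 348 = 2363
ΣP(Year 1)Q(Year 2) = 6×82 + 13×107 + 2×174 = 492 + 1391 + 348 = 2231
P = 2363 / 2231 × 100 = 105.9166
Fisher = √(L × P) = √(103.9583 × 105.9166) = 104.9329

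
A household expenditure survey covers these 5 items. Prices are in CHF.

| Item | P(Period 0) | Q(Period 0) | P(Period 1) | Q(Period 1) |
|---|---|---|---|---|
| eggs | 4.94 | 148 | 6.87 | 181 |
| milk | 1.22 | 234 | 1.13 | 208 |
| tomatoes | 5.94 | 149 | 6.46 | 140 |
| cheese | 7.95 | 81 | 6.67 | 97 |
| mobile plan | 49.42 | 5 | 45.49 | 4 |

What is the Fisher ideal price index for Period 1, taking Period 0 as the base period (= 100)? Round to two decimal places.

Laspeyres component (base-period weights):
ΣP(Period 1)Q(Period 0) = 6.87×148 + 1.13×234 + 6.46×149 + 6.67×81 + 45.49×5 = 1016.76 + 264.42 + 962.54 + 540.27 + 227.45 = 3011.44
ΣP(Period 0)Q(Period 0) = 4.94×148 + 1.22×234 + 5.94×149 + 7.95×81 + 49.42×5 = 731.12 + 285.48 + 885.06 + 643.95 + 247.1 = 2792.71
L = 3011.44 / 2792.71 × 100 = 107.8322
Paasche component (current-period weights):
ΣP(Period 1)Q(Period 1) = 6.87×181 + 1.13×208 + 6.46×140 + 6.67×97 + 45.49×4 = 1243.47 + 235.04 + 904.4 + 646.99 + 181.96 = 3211.86
ΣP(Period 0)Q(Period 1) = 4.94×181 + 1.22×208 + 5.94×140 + 7.95×97 + 49.42×4 = 894.14 + 253.76 + 831.6 + 771.15 + 197.68 = 2948.33
P = 3211.86 / 2948.33 × 100 = 108.9383
Fisher = √(L × P) = √(107.8322 × 108.9383) = 108.3838

108.38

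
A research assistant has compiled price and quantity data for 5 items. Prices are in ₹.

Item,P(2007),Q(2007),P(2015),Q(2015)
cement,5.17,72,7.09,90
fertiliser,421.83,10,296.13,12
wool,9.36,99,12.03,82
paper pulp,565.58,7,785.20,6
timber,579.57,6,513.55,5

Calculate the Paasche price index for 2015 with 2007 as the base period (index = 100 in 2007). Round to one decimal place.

Paasche price index uses current-period quantities as weights.
ΣP(2015)·Q(2015) = 7.09×90 + 296.13×12 + 12.03×82 + 785.20×6 + 513.55×5 = 638.1 + 3553.56 + 986.46 + 4711.2 + 2567.75 = 12457.07
ΣP(2007)·Q(2015) = 5.17×90 + 421.83×12 + 9.36×82 + 565.58×6 + 579.57×5 = 465.3 + 5061.96 + 767.52 + 3393.48 + 2897.85 = 12586.11
Index = 12457.07 / 12586.11 × 100 = 98.9747

99.0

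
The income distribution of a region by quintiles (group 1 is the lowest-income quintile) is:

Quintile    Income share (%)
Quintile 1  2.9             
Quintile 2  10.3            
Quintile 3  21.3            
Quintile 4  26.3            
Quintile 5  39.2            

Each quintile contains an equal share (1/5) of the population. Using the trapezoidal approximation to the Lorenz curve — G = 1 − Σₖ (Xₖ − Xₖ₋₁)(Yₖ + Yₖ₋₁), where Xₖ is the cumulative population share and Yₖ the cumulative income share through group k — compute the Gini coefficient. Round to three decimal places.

Cumulative income shares Yₖ: 0.0290, 0.1320, 0.3450, 0.6080, 1.0000
Σ (Xₖ−Xₖ₋₁)(Yₖ+Yₖ₋₁) = (1/5)(0.0290+0.0000) + (1/5)(0.1320+0.0290) + (1/5)(0.3450+0.1320) + (1/5)(0.6080+0.3450) + (1/5)(1.0000+0.6080)
  = 0.0058 + 0.0322 + 0.0954 + 0.1906 + 0.3216 = 0.6456
G = 1 − 0.6456 = 0.3544

0.354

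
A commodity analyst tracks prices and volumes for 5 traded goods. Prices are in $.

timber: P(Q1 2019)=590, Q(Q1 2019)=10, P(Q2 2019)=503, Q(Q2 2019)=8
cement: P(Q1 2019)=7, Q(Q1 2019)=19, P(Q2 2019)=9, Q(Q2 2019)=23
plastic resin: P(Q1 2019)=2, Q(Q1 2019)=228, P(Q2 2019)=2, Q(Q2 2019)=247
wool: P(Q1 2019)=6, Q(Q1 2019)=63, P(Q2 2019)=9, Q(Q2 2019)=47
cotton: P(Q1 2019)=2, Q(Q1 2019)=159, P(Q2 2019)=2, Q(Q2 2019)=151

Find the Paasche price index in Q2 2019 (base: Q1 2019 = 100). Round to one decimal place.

91.5

Paasche price index uses current-period quantities as weights.
ΣP(Q2 2019)·Q(Q2 2019) = 503×8 + 9×23 + 2×247 + 9×47 + 2×151 = 4024 + 207 + 494 + 423 + 302 = 5450
ΣP(Q1 2019)·Q(Q2 2019) = 590×8 + 7×23 + 2×247 + 6×47 + 2×151 = 4720 + 161 + 494 + 282 + 302 = 5959
Index = 5450 / 5959 × 100 = 91.4583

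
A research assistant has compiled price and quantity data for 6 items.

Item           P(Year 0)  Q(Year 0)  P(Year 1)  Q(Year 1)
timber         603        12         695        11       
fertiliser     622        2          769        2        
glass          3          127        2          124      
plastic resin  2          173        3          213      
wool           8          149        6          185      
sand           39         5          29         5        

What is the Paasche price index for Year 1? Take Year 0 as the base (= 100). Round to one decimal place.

Paasche price index uses current-period quantities as weights.
ΣP(Year 1)·Q(Year 1) = 695×11 + 769×2 + 2×124 + 3×213 + 6×185 + 29×5 = 7645 + 1538 + 248 + 639 + 1110 + 145 = 11325
ΣP(Year 0)·Q(Year 1) = 603×11 + 622×2 + 3×124 + 2×213 + 8×185 + 39×5 = 6633 + 1244 + 372 + 426 + 1480 + 195 = 10350
Index = 11325 / 10350 × 100 = 109.4203

109.4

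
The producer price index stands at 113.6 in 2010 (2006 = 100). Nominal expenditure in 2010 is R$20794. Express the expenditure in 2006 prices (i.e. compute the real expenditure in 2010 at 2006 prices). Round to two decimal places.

Real = Nominal ÷ (Index/100) = 20794 ÷ (113.6/100)
     = 20794 ÷ 1.136 = 18304.5775

18304.58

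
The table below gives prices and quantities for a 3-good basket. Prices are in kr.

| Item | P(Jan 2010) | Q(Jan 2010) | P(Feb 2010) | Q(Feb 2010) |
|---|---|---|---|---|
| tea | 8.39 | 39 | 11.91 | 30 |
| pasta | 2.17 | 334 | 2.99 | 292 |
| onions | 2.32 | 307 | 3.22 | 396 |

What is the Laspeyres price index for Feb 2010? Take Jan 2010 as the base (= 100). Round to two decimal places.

Laspeyres price index uses base-period quantities as weights.
ΣP(Feb 2010)·Q(Jan 2010) = 11.91×39 + 2.99×334 + 3.22×307 = 464.49 + 998.66 + 988.54 = 2451.69
ΣP(Jan 2010)·Q(Jan 2010) = 8.39×39 + 2.17×334 + 2.32×307 = 327.21 + 724.78 + 712.24 = 1764.23
Index = 2451.69 / 1764.23 × 100 = 138.9666

138.97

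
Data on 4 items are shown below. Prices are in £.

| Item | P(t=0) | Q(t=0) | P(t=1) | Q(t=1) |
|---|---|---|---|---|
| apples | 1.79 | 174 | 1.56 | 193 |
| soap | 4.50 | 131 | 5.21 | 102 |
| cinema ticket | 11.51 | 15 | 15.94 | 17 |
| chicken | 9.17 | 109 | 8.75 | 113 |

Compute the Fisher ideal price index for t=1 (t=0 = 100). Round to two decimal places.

103.15

Laspeyres component (base-period weights):
ΣP(t=1)Q(t=0) = 1.56×174 + 5.21×131 + 15.94×15 + 8.75×109 = 271.44 + 682.51 + 239.1 + 953.75 = 2146.8
ΣP(t=0)Q(t=0) = 1.79×174 + 4.50×131 + 11.51×15 + 9.17×109 = 311.46 + 589.5 + 172.65 + 999.53 = 2073.14
L = 2146.8 / 2073.14 × 100 = 103.5531
Paasche component (current-period weights):
ΣP(t=1)Q(t=1) = 1.56×193 + 5.21×102 + 15.94×17 + 8.75×113 = 301.08 + 531.42 + 270.98 + 988.75 = 2092.23
ΣP(t=0)Q(t=1) = 1.79×193 + 4.50×102 + 11.51×17 + 9.17×113 = 345.47 + 459 + 195.67 + 1036.21 = 2036.35
P = 2092.23 / 2036.35 × 100 = 102.7441
Fisher = √(L × P) = √(103.5531 × 102.7441) = 103.1478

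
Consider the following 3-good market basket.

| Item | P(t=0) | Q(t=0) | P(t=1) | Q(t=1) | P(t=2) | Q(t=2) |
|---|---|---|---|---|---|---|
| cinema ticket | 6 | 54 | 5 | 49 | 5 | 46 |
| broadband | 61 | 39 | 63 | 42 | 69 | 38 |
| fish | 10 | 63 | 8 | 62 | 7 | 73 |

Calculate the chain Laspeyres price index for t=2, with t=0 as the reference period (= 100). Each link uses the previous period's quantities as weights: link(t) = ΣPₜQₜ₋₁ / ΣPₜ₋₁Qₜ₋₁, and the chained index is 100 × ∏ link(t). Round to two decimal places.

102.38

Link t=0→t=1:
ΣP(t=1)Q(t=0) = 5×54 + 63×39 + 8×63 = 270 + 2457 + 504 = 3231
ΣP(t=0)Q(t=0) = 6×54 + 61×39 + 10×63 = 324 + 2379 + 630 = 3333
link = 3231/3333 = 0.969397
Link t=1→t=2:
ΣP(t=2)Q(t=1) = 5×49 + 69×42 + 7×62 = 245 + 2898 + 434 = 3577
ΣP(t=1)Q(t=1) = 5×49 + 63×42 + 8×62 = 245 + 2646 + 496 = 3387
link = 3577/3387 = 1.056097
Chained index = 100 × 0.969397 × 1.056097 = 102.3777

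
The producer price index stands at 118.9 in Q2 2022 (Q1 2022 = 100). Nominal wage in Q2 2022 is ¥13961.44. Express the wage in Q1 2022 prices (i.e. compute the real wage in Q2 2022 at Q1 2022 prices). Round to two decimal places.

Real = Nominal ÷ (Index/100) = 13961.44 ÷ (118.9/100)
     = 13961.44 ÷ 1.189 = 11742.1699

11742.17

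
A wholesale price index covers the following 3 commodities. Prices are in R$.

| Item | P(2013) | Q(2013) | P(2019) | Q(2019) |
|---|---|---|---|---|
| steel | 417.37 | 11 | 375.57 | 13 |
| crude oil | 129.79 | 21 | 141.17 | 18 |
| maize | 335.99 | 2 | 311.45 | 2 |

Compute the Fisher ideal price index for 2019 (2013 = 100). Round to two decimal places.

96.01

Laspeyres component (base-period weights):
ΣP(2019)Q(2013) = 375.57×11 + 141.17×21 + 311.45×2 = 4131.27 + 2964.57 + 622.9 = 7718.74
ΣP(2013)Q(2013) = 417.37×11 + 129.79×21 + 335.99×2 = 4591.07 + 2725.59 + 671.98 = 7988.64
L = 7718.74 / 7988.64 × 100 = 96.6215
Paasche component (current-period weights):
ΣP(2019)Q(2019) = 375.57×13 + 141.17×18 + 311.45×2 = 4882.41 + 2541.06 + 622.9 = 8046.37
ΣP(2013)Q(2019) = 417.37×13 + 129.79×18 + 335.99×2 = 5425.81 + 2336.22 + 671.98 = 8434.01
P = 8046.37 / 8434.01 × 100 = 95.4038
Fisher = √(L × P) = √(96.6215 × 95.4038) = 96.0107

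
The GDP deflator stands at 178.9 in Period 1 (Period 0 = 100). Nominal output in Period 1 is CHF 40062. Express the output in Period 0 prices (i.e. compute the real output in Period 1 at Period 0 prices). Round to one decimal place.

Real = Nominal ÷ (Index/100) = 40062 ÷ (178.9/100)
     = 40062 ÷ 1.789 = 22393.5159

22393.5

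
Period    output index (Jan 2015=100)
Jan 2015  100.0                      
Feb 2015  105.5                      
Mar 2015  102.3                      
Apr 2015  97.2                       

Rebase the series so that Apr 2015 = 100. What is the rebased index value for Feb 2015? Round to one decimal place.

108.5

Rebased(Feb 2015) = 105.5 / 97.2 × 100 = 108.5391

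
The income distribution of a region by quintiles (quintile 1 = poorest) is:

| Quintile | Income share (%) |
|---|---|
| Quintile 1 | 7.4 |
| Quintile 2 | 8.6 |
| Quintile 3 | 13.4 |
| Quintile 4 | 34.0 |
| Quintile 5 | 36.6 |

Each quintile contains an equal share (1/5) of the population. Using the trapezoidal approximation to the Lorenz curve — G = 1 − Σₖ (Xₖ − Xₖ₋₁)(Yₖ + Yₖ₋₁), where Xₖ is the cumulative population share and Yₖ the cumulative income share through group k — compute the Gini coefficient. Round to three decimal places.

Cumulative income shares Yₖ: 0.0740, 0.1600, 0.2940, 0.6340, 1.0000
Σ (Xₖ−Xₖ₋₁)(Yₖ+Yₖ₋₁) = (1/5)(0.0740+0.0000) + (1/5)(0.1600+0.0740) + (1/5)(0.2940+0.1600) + (1/5)(0.6340+0.2940) + (1/5)(1.0000+0.6340)
  = 0.0148 + 0.0468 + 0.0908 + 0.1856 + 0.3268 = 0.6648
G = 1 − 0.6648 = 0.3352

0.335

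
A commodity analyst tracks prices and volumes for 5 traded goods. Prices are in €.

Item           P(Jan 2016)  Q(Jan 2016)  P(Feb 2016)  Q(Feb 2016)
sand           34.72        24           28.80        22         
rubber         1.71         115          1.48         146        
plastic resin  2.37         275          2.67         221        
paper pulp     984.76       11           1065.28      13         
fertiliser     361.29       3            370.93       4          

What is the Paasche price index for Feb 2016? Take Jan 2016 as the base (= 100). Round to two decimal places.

106.26

Paasche price index uses current-period quantities as weights.
ΣP(Feb 2016)·Q(Feb 2016) = 28.80×22 + 1.48×146 + 2.67×221 + 1065.28×13 + 370.93×4 = 633.6 + 216.08 + 590.07 + 13848.64 + 1483.72 = 16772.11
ΣP(Jan 2016)·Q(Feb 2016) = 34.72×22 + 1.71×146 + 2.37×221 + 984.76×13 + 361.29×4 = 763.84 + 249.66 + 523.77 + 12801.88 + 1445.16 = 15784.31
Index = 16772.11 / 15784.31 × 100 = 106.2581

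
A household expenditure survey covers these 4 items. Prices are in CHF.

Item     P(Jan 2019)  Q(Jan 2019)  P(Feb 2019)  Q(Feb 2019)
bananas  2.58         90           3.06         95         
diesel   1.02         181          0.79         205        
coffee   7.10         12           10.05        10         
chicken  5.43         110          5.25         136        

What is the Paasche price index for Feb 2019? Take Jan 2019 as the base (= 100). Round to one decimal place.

100.3

Paasche price index uses current-period quantities as weights.
ΣP(Feb 2019)·Q(Feb 2019) = 3.06×95 + 0.79×205 + 10.05×10 + 5.25×136 = 290.7 + 161.95 + 100.5 + 714 = 1267.15
ΣP(Jan 2019)·Q(Feb 2019) = 2.58×95 + 1.02×205 + 7.10×10 + 5.43×136 = 245.1 + 209.1 + 71 + 738.48 = 1263.68
Index = 1267.15 / 1263.68 × 100 = 100.2746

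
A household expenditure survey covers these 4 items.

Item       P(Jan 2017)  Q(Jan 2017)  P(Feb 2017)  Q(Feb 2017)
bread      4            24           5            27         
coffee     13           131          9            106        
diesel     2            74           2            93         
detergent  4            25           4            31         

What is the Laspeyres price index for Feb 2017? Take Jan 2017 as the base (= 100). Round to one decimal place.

75.6

Laspeyres price index uses base-period quantities as weights.
ΣP(Feb 2017)·Q(Jan 2017) = 5×24 + 9×131 + 2×74 + 4×25 = 120 + 1179 + 148 + 100 = 1547
ΣP(Jan 2017)·Q(Jan 2017) = 4×24 + 13×131 + 2×74 + 4×25 = 96 + 1703 + 148 + 100 = 2047
Index = 1547 / 2047 × 100 = 75.5740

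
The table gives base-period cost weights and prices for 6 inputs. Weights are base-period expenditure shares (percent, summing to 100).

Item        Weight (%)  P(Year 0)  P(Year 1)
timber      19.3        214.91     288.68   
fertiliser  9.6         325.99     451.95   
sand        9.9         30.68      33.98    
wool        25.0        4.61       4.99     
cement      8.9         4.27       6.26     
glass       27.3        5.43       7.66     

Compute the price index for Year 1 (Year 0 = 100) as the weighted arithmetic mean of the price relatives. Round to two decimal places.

timber: 19.3 × (288.68/214.91) = 19.3 × 1.343260 = 25.9249
fertiliser: 9.6 × (451.95/325.99) = 9.6 × 1.386392 = 13.3094
sand: 9.9 × (33.98/30.68) = 9.9 × 1.107562 = 10.9649
wool: 25.0 × (4.99/4.61) = 25.0 × 1.082430 = 27.0607
cement: 8.9 × (6.26/4.27) = 8.9 × 1.466042 = 13.0478
glass: 27.3 × (7.66/5.43) = 27.3 × 1.410681 = 38.5116
Index = Σ wᵢ·(p₁ᵢ/p₀ᵢ) = 25.9249 + 13.3094 + 10.9649 + 27.0607 + 13.0478 + 38.5116 = 128.8193

128.82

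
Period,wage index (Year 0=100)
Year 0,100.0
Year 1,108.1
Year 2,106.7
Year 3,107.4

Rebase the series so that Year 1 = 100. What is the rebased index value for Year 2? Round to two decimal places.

Rebased(Year 2) = 106.7 / 108.1 × 100 = 98.7049

98.70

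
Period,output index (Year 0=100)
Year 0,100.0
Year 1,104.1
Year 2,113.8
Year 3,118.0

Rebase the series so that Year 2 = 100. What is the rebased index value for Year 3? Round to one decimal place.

Rebased(Year 3) = 118.0 / 113.8 × 100 = 103.6907

103.7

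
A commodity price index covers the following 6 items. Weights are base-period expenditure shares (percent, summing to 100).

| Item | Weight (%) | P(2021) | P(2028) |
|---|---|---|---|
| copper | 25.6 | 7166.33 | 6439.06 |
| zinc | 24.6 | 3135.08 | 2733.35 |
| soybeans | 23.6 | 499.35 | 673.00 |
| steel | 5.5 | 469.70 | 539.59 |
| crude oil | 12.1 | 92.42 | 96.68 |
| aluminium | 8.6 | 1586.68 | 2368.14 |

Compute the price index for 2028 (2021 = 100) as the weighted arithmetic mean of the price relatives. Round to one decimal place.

108.1

copper: 25.6 × (6439.06/7166.33) = 25.6 × 0.898516 = 23.0020
zinc: 24.6 × (2733.35/3135.08) = 24.6 × 0.871860 = 21.4477
soybeans: 23.6 × (673.00/499.35) = 23.6 × 1.347752 = 31.8069
steel: 5.5 × (539.59/469.70) = 5.5 × 1.148797 = 6.3184
crude oil: 12.1 × (96.68/92.42) = 12.1 × 1.046094 = 12.6577
aluminium: 8.6 × (2368.14/1586.68) = 8.6 × 1.492513 = 12.8356
Index = Σ wᵢ·(p₁ᵢ/p₀ᵢ) = 23.0020 + 21.4477 + 31.8069 + 6.3184 + 12.6577 + 12.8356 = 108.0684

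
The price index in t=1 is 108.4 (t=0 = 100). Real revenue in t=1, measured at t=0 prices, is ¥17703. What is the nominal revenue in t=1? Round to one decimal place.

Nominal = Real × (Index/100) = 17703 × (108.4/100)
        = 17703 × 1.084 = 19190.0520

19190.1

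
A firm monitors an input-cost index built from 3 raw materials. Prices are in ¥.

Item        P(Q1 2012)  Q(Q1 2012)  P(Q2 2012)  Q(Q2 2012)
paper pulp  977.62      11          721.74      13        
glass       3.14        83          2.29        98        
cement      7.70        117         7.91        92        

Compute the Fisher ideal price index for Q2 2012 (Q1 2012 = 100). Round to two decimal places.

Laspeyres component (base-period weights):
ΣP(Q2 2012)Q(Q1 2012) = 721.74×11 + 2.29×83 + 7.91×117 = 7939.14 + 190.07 + 925.47 = 9054.68
ΣP(Q1 2012)Q(Q1 2012) = 977.62×11 + 3.14×83 + 7.70×117 = 10753.82 + 260.62 + 900.9 = 11915.34
L = 9054.68 / 11915.34 × 100 = 75.9918
Paasche component (current-period weights):
ΣP(Q2 2012)Q(Q2 2012) = 721.74×13 + 2.29×98 + 7.91×92 = 9382.62 + 224.42 + 727.72 = 10334.76
ΣP(Q1 2012)Q(Q2 2012) = 977.62×13 + 3.14×98 + 7.70×92 = 12709.06 + 307.72 + 708.4 = 13725.18
P = 10334.76 / 13725.18 × 100 = 75.2978
Fisher = √(L × P) = √(75.9918 × 75.2978) = 75.6440

75.64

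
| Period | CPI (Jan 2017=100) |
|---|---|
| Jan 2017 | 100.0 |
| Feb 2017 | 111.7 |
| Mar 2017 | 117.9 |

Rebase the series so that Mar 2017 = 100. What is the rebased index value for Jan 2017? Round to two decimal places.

Rebased(Jan 2017) = 100.0 / 117.9 × 100 = 84.8176

84.82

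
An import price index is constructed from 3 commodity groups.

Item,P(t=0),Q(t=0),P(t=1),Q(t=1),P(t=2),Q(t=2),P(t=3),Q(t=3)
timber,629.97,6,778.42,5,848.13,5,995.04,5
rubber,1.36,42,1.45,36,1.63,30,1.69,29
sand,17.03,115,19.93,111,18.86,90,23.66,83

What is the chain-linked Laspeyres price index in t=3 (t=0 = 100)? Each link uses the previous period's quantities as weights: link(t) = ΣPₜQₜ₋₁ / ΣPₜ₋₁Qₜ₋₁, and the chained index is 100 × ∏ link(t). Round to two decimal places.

150.40

Link t=0→t=1:
ΣP(t=1)Q(t=0) = 778.42×6 + 1.45×42 + 19.93×115 = 4670.52 + 60.9 + 2291.95 = 7023.37
ΣP(t=0)Q(t=0) = 629.97×6 + 1.36×42 + 17.03×115 = 3779.82 + 57.12 + 1958.45 = 5795.39
link = 7023.37/5795.39 = 1.211889
Link t=1→t=2:
ΣP(t=2)Q(t=1) = 848.13×5 + 1.63×36 + 18.86×111 = 4240.65 + 58.68 + 2093.46 = 6392.79
ΣP(t=1)Q(t=1) = 778.42×5 + 1.45×36 + 19.93×111 = 3892.1 + 52.2 + 2212.23 = 6156.53
link = 6392.79/6156.53 = 1.038376
Link t=2→t=3:
ΣP(t=3)Q(t=2) = 995.04×5 + 1.69×30 + 23.66×90 = 4975.2 + 50.7 + 2129.4 = 7155.3
ΣP(t=2)Q(t=2) = 848.13×5 + 1.63×30 + 18.86×90 = 4240.65 + 48.9 + 1697.4 = 5986.95
link = 7155.3/5986.95 = 1.195149
Chained index = 100 × 1.211889 × 1.038376 × 1.195149 = 150.3971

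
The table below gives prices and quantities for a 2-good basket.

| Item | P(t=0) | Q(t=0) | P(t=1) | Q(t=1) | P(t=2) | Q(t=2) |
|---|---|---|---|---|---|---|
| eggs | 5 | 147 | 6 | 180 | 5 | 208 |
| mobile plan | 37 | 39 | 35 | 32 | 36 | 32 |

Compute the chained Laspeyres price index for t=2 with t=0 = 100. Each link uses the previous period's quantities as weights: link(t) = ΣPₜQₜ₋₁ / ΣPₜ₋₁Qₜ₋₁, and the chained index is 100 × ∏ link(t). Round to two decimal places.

96.23

Link t=0→t=1:
ΣP(t=1)Q(t=0) = 6×147 + 35×39 = 882 + 1365 = 2247
ΣP(t=0)Q(t=0) = 5×147 + 37×39 = 735 + 1443 = 2178
link = 2247/2178 = 1.031680
Link t=1→t=2:
ΣP(t=2)Q(t=1) = 5×180 + 36×32 = 900 + 1152 = 2052
ΣP(t=1)Q(t=1) = 6×180 + 35×32 = 1080 + 1120 = 2200
link = 2052/2200 = 0.932727
Chained index = 100 × 1.031680 × 0.932727 = 96.2276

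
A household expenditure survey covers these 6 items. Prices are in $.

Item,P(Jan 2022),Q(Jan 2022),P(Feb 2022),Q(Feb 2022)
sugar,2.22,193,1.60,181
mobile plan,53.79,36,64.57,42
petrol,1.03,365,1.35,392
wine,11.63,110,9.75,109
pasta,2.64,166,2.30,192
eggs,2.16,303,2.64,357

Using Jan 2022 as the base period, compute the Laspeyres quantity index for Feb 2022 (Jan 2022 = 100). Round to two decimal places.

Laspeyres quantity index uses base-period prices as weights.
ΣP(Jan 2022)·Q(Feb 2022) = 2.22×181 + 53.79×42 + 1.03×392 + 11.63×109 + 2.64×192 + 2.16×357 = 401.82 + 2259.18 + 403.76 + 1267.67 + 506.88 + 771.12 = 5610.43
ΣP(Jan 2022)·Q(Jan 2022) = 2.22×193 + 53.79×36 + 1.03×365 + 11.63×110 + 2.64×166 + 2.16×303 = 428.46 + 1936.44 + 375.95 + 1279.3 + 438.24 + 654.48 = 5112.87
Index = 5610.43 / 5112.87 × 100 = 109.7315

109.73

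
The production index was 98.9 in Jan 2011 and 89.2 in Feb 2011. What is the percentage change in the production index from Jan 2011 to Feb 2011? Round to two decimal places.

-9.81%

Change = (89.2 − 98.9) / 98.9 × 100
       = -9.7 / 98.9 × 100 = -9.8079%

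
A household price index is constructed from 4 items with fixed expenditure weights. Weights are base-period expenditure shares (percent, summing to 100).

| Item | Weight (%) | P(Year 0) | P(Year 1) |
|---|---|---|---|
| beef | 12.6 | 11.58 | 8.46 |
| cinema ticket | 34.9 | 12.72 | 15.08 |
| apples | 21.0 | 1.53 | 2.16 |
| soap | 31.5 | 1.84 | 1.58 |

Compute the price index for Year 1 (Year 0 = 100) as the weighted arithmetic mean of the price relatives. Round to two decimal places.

107.28

beef: 12.6 × (8.46/11.58) = 12.6 × 0.730570 = 9.2052
cinema ticket: 34.9 × (15.08/12.72) = 34.9 × 1.185535 = 41.3752
apples: 21.0 × (2.16/1.53) = 21.0 × 1.411765 = 29.6471
soap: 31.5 × (1.58/1.84) = 31.5 × 0.858696 = 27.0489
Index = Σ wᵢ·(p₁ᵢ/p₀ᵢ) = 9.2052 + 41.3752 + 29.6471 + 27.0489 = 107.2763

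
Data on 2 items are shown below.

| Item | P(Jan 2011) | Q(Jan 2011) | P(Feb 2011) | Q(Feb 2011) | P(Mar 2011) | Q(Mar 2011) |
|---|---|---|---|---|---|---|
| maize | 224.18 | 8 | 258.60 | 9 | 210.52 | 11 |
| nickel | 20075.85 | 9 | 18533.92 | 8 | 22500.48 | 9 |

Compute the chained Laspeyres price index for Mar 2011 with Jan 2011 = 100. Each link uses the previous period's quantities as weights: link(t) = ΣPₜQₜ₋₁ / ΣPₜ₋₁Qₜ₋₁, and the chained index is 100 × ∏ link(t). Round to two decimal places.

111.78

Link Jan 2011→Feb 2011:
ΣP(Feb 2011)Q(Jan 2011) = 258.60×8 + 18533.92×9 = 2068.8 + 166805.28 = 168874.08
ΣP(Jan 2011)Q(Jan 2011) = 224.18×8 + 20075.85×9 = 1793.44 + 180682.65 = 182476.09
link = 168874.08/182476.09 = 0.925459
Link Feb 2011→Mar 2011:
ΣP(Mar 2011)Q(Feb 2011) = 210.52×9 + 22500.48×8 = 1894.68 + 180003.84 = 181898.52
ΣP(Feb 2011)Q(Feb 2011) = 258.60×9 + 18533.92×8 = 2327.4 + 148271.36 = 150598.76
link = 181898.52/150598.76 = 1.207835
Chained index = 100 × 0.925459 × 1.207835 = 111.7802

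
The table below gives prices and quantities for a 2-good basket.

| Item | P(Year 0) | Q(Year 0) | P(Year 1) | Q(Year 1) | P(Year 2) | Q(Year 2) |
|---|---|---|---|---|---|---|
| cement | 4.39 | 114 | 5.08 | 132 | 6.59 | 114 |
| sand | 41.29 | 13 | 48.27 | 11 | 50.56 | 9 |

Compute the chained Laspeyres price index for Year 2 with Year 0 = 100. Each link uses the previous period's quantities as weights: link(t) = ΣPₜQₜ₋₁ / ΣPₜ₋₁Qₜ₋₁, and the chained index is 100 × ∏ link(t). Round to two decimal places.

138.07

Link Year 0→Year 1:
ΣP(Year 1)Q(Year 0) = 5.08×114 + 48.27×13 = 579.12 + 627.51 = 1206.63
ΣP(Year 0)Q(Year 0) = 4.39×114 + 41.29×13 = 500.46 + 536.77 = 1037.23
link = 1206.63/1037.23 = 1.163320
Link Year 1→Year 2:
ΣP(Year 2)Q(Year 1) = 6.59×132 + 50.56×11 = 869.88 + 556.16 = 1426.04
ΣP(Year 1)Q(Year 1) = 5.08×132 + 48.27×11 = 670.56 + 530.97 = 1201.53
link = 1426.04/1201.53 = 1.186853
Chained index = 100 × 1.163320 × 1.186853 = 138.0690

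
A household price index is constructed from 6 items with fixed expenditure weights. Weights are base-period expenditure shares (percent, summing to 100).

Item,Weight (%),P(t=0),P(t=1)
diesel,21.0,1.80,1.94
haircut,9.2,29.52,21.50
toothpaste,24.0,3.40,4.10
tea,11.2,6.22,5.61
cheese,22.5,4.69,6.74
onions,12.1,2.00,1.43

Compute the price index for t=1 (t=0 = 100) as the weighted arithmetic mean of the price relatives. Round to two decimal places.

109.36

diesel: 21.0 × (1.94/1.80) = 21.0 × 1.077778 = 22.6333
haircut: 9.2 × (21.50/29.52) = 9.2 × 0.728320 = 6.7005
toothpaste: 24.0 × (4.10/3.40) = 24.0 × 1.205882 = 28.9412
tea: 11.2 × (5.61/6.22) = 11.2 × 0.901929 = 10.1016
cheese: 22.5 × (6.74/4.69) = 22.5 × 1.437100 = 32.3348
onions: 12.1 × (1.43/2.00) = 12.1 × 0.715000 = 8.6515
Index = Σ wᵢ·(p₁ᵢ/p₀ᵢ) = 22.6333 + 6.7005 + 28.9412 + 10.1016 + 32.3348 + 8.6515 = 109.3629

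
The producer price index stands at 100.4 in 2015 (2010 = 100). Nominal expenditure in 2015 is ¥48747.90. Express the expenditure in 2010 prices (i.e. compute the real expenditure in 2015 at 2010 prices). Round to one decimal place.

Real = Nominal ÷ (Index/100) = 48747.90 ÷ (100.4/100)
     = 48747.90 ÷ 1.004 = 48553.6853

48553.7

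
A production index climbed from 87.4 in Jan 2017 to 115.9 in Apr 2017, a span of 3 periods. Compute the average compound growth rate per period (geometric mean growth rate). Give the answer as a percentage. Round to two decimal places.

Growth factor = (115.9/87.4)^(1/3) = (1.326087)^(1/3) = 1.098645
Growth rate = 1.098645 − 1 = 0.098645 = 9.8645%

9.86%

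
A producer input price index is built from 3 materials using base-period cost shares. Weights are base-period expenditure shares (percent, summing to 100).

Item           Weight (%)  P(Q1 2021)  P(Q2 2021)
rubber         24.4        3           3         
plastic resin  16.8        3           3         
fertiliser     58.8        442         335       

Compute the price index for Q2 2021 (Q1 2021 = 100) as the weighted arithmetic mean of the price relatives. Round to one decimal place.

rubber: 24.4 × (3/3) = 24.4 × 1.000000 = 24.4000
plastic resin: 16.8 × (3/3) = 16.8 × 1.000000 = 16.8000
fertiliser: 58.8 × (335/442) = 58.8 × 0.757919 = 44.5656
Index = Σ wᵢ·(p₁ᵢ/p₀ᵢ) = 24.4000 + 16.8000 + 44.5656 = 85.7656

85.8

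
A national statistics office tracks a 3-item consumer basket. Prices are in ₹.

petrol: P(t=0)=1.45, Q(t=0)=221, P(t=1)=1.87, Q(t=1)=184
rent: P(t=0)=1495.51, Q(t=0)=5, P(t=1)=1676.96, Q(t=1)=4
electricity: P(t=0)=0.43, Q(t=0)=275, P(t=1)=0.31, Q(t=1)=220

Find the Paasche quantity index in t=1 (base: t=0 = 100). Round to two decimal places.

80.15

Paasche quantity index uses current-period prices as weights.
ΣP(t=1)·Q(t=1) = 1.87×184 + 1676.96×4 + 0.31×220 = 344.08 + 6707.84 + 68.2 = 7120.12
ΣP(t=1)·Q(t=0) = 1.87×221 + 1676.96×5 + 0.31×275 = 413.27 + 8384.8 + 85.25 = 8883.32
Index = 7120.12 / 8883.32 × 100 = 80.1516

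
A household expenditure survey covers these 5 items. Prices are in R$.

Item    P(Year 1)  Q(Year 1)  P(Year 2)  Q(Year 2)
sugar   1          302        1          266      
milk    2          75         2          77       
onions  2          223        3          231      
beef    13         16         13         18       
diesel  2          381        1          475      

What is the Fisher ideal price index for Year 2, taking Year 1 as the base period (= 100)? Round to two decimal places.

89.85

Laspeyres component (base-period weights):
ΣP(Year 2)Q(Year 1) = 1×302 + 2×75 + 3×223 + 13×16 + 1×381 = 302 + 150 + 669 + 208 + 381 = 1710
ΣP(Year 1)Q(Year 1) = 1×302 + 2×75 + 2×223 + 13×16 + 2×381 = 302 + 150 + 446 + 208 + 762 = 1868
L = 1710 / 1868 × 100 = 91.5418
Paasche component (current-period weights):
ΣP(Year 2)Q(Year 2) = 1×266 + 2×77 + 3×231 + 13×18 + 1×475 = 266 + 154 + 693 + 234 + 475 = 1822
ΣP(Year 1)Q(Year 2) = 1×266 + 2×77 + 2×231 + 13×18 + 2×475 = 266 + 154 + 462 + 234 + 950 = 2066
P = 1822 / 2066 × 100 = 88.1897
Fisher = √(L × P) = √(91.5418 × 88.1897) = 89.8501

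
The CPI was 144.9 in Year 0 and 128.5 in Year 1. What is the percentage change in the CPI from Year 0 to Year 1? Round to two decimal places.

-11.32%

Change = (128.5 − 144.9) / 144.9 × 100
       = -16.4 / 144.9 × 100 = -11.3182%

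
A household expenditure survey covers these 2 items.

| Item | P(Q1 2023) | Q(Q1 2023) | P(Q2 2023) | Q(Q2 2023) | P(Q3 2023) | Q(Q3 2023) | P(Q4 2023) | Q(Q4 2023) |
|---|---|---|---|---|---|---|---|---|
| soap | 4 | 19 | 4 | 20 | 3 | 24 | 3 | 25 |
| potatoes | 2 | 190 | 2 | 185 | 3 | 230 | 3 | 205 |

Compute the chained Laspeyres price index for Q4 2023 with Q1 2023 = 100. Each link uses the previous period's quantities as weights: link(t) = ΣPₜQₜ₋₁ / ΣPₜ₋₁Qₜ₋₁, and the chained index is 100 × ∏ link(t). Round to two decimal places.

Link Q1 2023→Q2 2023:
ΣP(Q2 2023)Q(Q1 2023) = 4×19 + 2×190 = 76 + 380 = 456
ΣP(Q1 2023)Q(Q1 2023) = 4×19 + 2×190 = 76 + 380 = 456
link = 456/456 = 1.000000
Link Q2 2023→Q3 2023:
ΣP(Q3 2023)Q(Q2 2023) = 3×20 + 3×185 = 60 + 555 = 615
ΣP(Q2 2023)Q(Q2 2023) = 4×20 + 2×185 = 80 + 370 = 450
link = 615/450 = 1.366667
Link Q3 2023→Q4 2023:
ΣP(Q4 2023)Q(Q3 2023) = 3×24 + 3×230 = 72 + 690 = 762
ΣP(Q3 2023)Q(Q3 2023) = 3×24 + 3×230 = 72 + 690 = 762
link = 762/762 = 1.000000
Chained index = 100 × 1.000000 × 1.366667 × 1.000000 = 136.6667

136.67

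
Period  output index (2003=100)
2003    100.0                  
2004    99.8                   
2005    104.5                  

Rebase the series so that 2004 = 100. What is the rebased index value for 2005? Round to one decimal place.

104.7

Rebased(2005) = 104.5 / 99.8 × 100 = 104.7094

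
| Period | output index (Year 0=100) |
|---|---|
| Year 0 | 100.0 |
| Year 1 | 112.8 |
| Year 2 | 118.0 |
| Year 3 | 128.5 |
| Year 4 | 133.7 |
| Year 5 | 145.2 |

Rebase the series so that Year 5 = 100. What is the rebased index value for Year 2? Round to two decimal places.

81.27

Rebased(Year 2) = 118.0 / 145.2 × 100 = 81.2672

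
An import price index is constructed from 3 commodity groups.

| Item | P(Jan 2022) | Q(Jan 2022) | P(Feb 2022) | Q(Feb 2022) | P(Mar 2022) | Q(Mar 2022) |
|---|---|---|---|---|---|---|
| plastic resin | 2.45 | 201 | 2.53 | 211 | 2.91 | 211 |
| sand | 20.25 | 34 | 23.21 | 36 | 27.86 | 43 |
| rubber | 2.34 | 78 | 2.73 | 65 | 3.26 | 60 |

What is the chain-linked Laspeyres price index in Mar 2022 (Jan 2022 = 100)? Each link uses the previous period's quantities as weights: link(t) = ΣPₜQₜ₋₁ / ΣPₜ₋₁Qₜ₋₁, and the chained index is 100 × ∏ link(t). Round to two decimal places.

Link Jan 2022→Feb 2022:
ΣP(Feb 2022)Q(Jan 2022) = 2.53×201 + 23.21×34 + 2.73×78 = 508.53 + 789.14 + 212.94 = 1510.61
ΣP(Jan 2022)Q(Jan 2022) = 2.45×201 + 20.25×34 + 2.34×78 = 492.45 + 688.5 + 182.52 = 1363.47
link = 1510.61/1363.47 = 1.107916
Link Feb 2022→Mar 2022:
ΣP(Mar 2022)Q(Feb 2022) = 2.91×211 + 27.86×36 + 3.26×65 = 614.01 + 1002.96 + 211.9 = 1828.87
ΣP(Feb 2022)Q(Feb 2022) = 2.53×211 + 23.21×36 + 2.73×65 = 533.83 + 835.56 + 177.45 = 1546.84
link = 1828.87/1546.84 = 1.182327
Chained index = 100 × 1.107916 × 1.182327 = 130.9918

130.99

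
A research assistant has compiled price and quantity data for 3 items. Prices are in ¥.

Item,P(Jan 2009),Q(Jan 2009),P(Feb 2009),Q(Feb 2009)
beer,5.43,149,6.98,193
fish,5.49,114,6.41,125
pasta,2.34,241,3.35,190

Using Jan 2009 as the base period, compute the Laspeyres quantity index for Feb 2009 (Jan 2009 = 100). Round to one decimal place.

Laspeyres quantity index uses base-period prices as weights.
ΣP(Jan 2009)·Q(Feb 2009) = 5.43×193 + 5.49×125 + 2.34×190 = 1047.99 + 686.25 + 444.6 = 2178.84
ΣP(Jan 2009)·Q(Jan 2009) = 5.43×149 + 5.49×114 + 2.34×241 = 809.07 + 625.86 + 563.94 = 1998.87
Index = 2178.84 / 1998.87 × 100 = 109.0036

109.0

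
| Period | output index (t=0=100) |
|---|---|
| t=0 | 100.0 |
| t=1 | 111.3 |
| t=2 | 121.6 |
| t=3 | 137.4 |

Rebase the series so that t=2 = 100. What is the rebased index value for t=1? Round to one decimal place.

Rebased(t=1) = 111.3 / 121.6 × 100 = 91.5296

91.5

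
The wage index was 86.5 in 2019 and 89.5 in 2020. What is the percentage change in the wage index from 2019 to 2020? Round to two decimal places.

Change = (89.5 − 86.5) / 86.5 × 100
       = 3.0 / 86.5 × 100 = 3.4682%

3.47%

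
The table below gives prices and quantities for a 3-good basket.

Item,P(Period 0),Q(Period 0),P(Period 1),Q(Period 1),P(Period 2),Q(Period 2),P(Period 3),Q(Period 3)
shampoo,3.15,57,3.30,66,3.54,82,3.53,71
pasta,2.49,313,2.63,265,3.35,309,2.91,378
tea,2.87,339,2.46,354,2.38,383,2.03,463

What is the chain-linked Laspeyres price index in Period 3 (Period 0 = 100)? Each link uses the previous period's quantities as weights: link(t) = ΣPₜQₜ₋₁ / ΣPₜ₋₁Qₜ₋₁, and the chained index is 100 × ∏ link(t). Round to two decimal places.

92.34

Link Period 0→Period 1:
ΣP(Period 1)Q(Period 0) = 3.30×57 + 2.63×313 + 2.46×339 = 188.1 + 823.19 + 833.94 = 1845.23
ΣP(Period 0)Q(Period 0) = 3.15×57 + 2.49×313 + 2.87×339 = 179.55 + 779.37 + 972.93 = 1931.85
link = 1845.23/1931.85 = 0.955162
Link Period 1→Period 2:
ΣP(Period 2)Q(Period 1) = 3.54×66 + 3.35×265 + 2.38×354 = 233.64 + 887.75 + 842.52 = 1963.91
ΣP(Period 1)Q(Period 1) = 3.30×66 + 2.63×265 + 2.46×354 = 217.8 + 696.95 + 870.84 = 1785.59
link = 1963.91/1785.59 = 1.099866
Link Period 2→Period 3:
ΣP(Period 3)Q(Period 2) = 3.53×82 + 2.91×309 + 2.03×383 = 289.46 + 899.19 + 777.49 = 1966.14
ΣP(Period 2)Q(Period 2) = 3.54×82 + 3.35×309 + 2.38×383 = 290.28 + 1035.15 + 911.54 = 2236.97
link = 1966.14/2236.97 = 0.878930
Chained index = 100 × 0.955162 × 1.099866 × 0.878930 = 92.3360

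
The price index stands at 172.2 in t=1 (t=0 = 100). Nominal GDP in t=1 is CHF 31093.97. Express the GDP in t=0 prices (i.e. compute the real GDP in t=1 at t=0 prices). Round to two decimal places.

Real = Nominal ÷ (Index/100) = 31093.97 ÷ (172.2/100)
     = 31093.97 ÷ 1.722 = 18056.8931

18056.89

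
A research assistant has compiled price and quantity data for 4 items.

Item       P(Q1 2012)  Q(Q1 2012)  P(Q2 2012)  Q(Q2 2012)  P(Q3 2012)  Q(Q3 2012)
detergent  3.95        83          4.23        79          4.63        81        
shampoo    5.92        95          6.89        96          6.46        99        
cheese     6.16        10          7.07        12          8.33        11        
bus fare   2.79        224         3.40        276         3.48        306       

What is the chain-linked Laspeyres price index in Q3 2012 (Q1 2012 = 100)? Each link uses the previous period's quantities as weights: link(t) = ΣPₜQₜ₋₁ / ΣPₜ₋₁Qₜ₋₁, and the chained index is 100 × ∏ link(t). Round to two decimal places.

118.15

Link Q1 2012→Q2 2012:
ΣP(Q2 2012)Q(Q1 2012) = 4.23×83 + 6.89×95 + 7.07×10 + 3.40×224 = 351.09 + 654.55 + 70.7 + 761.6 = 1837.94
ΣP(Q1 2012)Q(Q1 2012) = 3.95×83 + 5.92×95 + 6.16×10 + 2.79×224 = 327.85 + 562.4 + 61.6 + 624.96 = 1576.81
link = 1837.94/1576.81 = 1.165607
Link Q2 2012→Q3 2012:
ΣP(Q3 2012)Q(Q2 2012) = 4.63×79 + 6.46×96 + 8.33×12 + 3.48×276 = 365.77 + 620.16 + 99.96 + 960.48 = 2046.37
ΣP(Q2 2012)Q(Q2 2012) = 4.23×79 + 6.89×96 + 7.07×12 + 3.40×276 = 334.17 + 661.44 + 84.84 + 938.4 = 2018.85
link = 2046.37/2018.85 = 1.013632
Chained index = 100 × 1.165607 × 1.013632 = 118.1496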